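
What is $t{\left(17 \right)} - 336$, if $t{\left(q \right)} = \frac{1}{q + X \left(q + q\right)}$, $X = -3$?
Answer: $- \frac{28561}{85} \approx -336.01$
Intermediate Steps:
$t{\left(q \right)} = - \frac{1}{5 q}$ ($t{\left(q \right)} = \frac{1}{q - 3 \left(q + q\right)} = \frac{1}{q - 3 \cdot 2 q} = \frac{1}{q - 6 q} = \frac{1}{\left(-5\right) q} = - \frac{1}{5 q}$)
$t{\left(17 \right)} - 336 = - \frac{1}{5 \cdot 17} - 336 = \left(- \frac{1}{5}\right) \frac{1}{17} - 336 = - \frac{1}{85} - 336 = - \frac{28561}{85}$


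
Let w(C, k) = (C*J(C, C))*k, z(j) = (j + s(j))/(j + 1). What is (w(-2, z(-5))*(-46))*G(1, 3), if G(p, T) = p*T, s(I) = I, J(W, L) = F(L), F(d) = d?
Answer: -1380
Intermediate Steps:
J(W, L) = L
G(p, T) = T*p
z(j) = 2*j/(1 + j) (z(j) = (j + j)/(j + 1) = (2*j)/(1 + j) = 2*j/(1 + j))
w(C, k) = k*C² (w(C, k) = (C*C)*k = C²*k = k*C²)
(w(-2, z(-5))*(-46))*G(1, 3) = (((2*(-5)/(1 - 5))*(-2)²)*(-46))*(3*1) = (((2*(-5)/(-4))*4)*(-46))*3 = (((2*(-5)*(-¼))*4)*(-46))*3 = (((5/2)*4)*(-46))*3 = (10*(-46))*3 = -460*3 = -1380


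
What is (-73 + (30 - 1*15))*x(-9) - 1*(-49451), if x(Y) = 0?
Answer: 49451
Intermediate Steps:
(-73 + (30 - 1*15))*x(-9) - 1*(-49451) = (-73 + (30 - 1*15))*0 - 1*(-49451) = (-73 + (30 - 15))*0 + 49451 = (-73 + 15)*0 + 49451 = -58*0 + 49451 = 0 + 49451 = 49451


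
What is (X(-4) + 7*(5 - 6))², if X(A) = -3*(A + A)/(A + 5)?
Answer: 289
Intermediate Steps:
X(A) = -6*A/(5 + A) (X(A) = -3*2*A/(5 + A) = -6*A/(5 + A))
(X(-4) + 7*(5 - 6))² = (-6*(-4)/(5 - 4) + 7*(5 - 6))² = (-6*(-4)/1 + 7*(-1))² = (-6*(-4)*1 - 7)² = (24 - 7)² = 17² = 289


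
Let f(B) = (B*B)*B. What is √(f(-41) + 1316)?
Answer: I*√67605 ≈ 260.01*I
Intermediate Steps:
f(B) = B³ (f(B) = B²*B = B³)
√(f(-41) + 1316) = √((-41)³ + 1316) = √(-68921 + 1316) = √(-67605) = I*√67605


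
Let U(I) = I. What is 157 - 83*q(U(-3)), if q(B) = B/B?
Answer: 74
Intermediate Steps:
q(B) = 1
157 - 83*q(U(-3)) = 157 - 83*1 = 157 - 83 = 74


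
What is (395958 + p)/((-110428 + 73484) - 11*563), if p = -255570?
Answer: -46796/14379 ≈ -3.2545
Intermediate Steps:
(395958 + p)/((-110428 + 73484) - 11*563) = (395958 - 255570)/((-110428 + 73484) - 11*563) = 140388/(-36944 - 6193) = 140388/(-43137) = 140388*(-1/43137) = -46796/14379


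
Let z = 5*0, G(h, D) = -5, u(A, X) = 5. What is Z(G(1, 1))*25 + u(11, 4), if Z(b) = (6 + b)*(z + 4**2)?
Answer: 405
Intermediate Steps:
z = 0
Z(b) = 96 + 16*b (Z(b) = (6 + b)*(0 + 4**2) = (6 + b)*(0 + 16) = (6 + b)*16 = 96 + 16*b)
Z(G(1, 1))*25 + u(11, 4) = (96 + 16*(-5))*25 + 5 = (96 - 80)*25 + 5 = 16*25 + 5 = 400 + 5 = 405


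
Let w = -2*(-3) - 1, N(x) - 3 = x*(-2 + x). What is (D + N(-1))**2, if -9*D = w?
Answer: 2401/81 ≈ 29.642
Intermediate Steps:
N(x) = 3 + x*(-2 + x)
w = 5 (w = 6 - 1 = 5)
D = -5/9 (D = -1/9*5 = -5/9 ≈ -0.55556)
(D + N(-1))**2 = (-5/9 + (3 + (-1)**2 - 2*(-1)))**2 = (-5/9 + (3 + 1 + 2))**2 = (-5/9 + 6)**2 = (49/9)**2 = 2401/81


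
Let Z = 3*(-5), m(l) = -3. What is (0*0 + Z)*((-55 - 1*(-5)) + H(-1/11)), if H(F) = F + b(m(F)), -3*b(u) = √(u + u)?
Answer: 8265/11 + 5*I*√6 ≈ 751.36 + 12.247*I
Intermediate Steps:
Z = -15
b(u) = -√2*√u/3 (b(u) = -√(u + u)/3 = -√2*√u/3)
H(F) = F - I*√6/3 (H(F) = F - √2*√(-3)/3 = F - √2*I*√3/3 = F - I*√6/3)
(0*0 + Z)*((-55 - 1*(-5)) + H(-1/11)) = (0*0 - 15)*((-55 - 1*(-5)) + (-1/11 - I*√6/3)) = (0 - 15)*((-55 + 5) + (-1*1/11 - I*√6/3)) = -15*(-50 + (-1/11 - I*√6/3)) = -15*(-551/11 - I*√6/3) = 8265/11 + 5*I*√6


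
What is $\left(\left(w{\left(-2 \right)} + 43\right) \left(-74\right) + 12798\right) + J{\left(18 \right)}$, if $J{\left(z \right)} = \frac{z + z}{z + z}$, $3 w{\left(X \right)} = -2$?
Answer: $\frac{28999}{3} \approx 9666.3$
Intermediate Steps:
$w{\left(X \right)} = - \frac{2}{3}$ ($w{\left(X \right)} = \frac{1}{3} \left(-2\right) = - \frac{2}{3}$)
$J{\left(z \right)} = 1$ ($J{\left(z \right)} = \frac{2 z}{2 z} = 2 z \frac{1}{2 z} = 1$)
$\left(\left(w{\left(-2 \right)} + 43\right) \left(-74\right) + 12798\right) + J{\left(18 \right)} = \left(\left(- \frac{2}{3} + 43\right) \left(-74\right) + 12798\right) + 1 = \left(\frac{127}{3} \left(-74\right) + 12798\right) + 1 = \left(- \frac{9398}{3} + 12798\right) + 1 = \frac{28996}{3} + 1 = \frac{28999}{3}$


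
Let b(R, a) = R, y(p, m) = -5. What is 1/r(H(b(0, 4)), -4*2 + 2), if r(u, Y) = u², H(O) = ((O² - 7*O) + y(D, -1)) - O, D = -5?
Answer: 1/25 ≈ 0.040000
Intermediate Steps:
H(O) = -5 + O² - 8*O (H(O) = ((O² - 7*O) - 5) - O = (-5 + O² - 7*O) - O = -5 + O² - 8*O)
1/r(H(b(0, 4)), -4*2 + 2) = 1/((-5 + 0² - 8*0)²) = 1/((-5 + 0 + 0)²) = 1/((-5)²) = 1/25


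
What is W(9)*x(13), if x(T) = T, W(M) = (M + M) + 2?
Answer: 260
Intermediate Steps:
W(M) = 2 + 2*M (W(M) = 2*M + 2 = 2 + 2*M)
W(9)*x(13) = (2 + 2*9)*13 = (2 + 18)*13 = 20*13 = 260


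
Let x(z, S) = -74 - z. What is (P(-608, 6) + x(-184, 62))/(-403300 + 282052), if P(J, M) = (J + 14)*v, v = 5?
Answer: 715/30312 ≈ 0.023588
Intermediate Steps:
P(J, M) = 70 + 5*J (P(J, M) = (J + 14)*5 = (14 + J)*5 = 70 + 5*J)
(P(-608, 6) + x(-184, 62))/(-403300 + 282052) = ((70 + 5*(-608)) + (-74 - 1*(-184)))/(-403300 + 282052) = ((70 - 3040) + (-74 + 184))/(-121248) = (-2970 + 110)*(-1/121248) = -2860*(-1/121248) = 715/30312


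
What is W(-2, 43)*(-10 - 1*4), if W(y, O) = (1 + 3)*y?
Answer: 112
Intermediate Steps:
W(y, O) = 4*y
W(-2, 43)*(-10 - 1*4) = (4*(-2))*(-10 - 1*4) = -8*(-10 - 4) = -8*(-14) = 112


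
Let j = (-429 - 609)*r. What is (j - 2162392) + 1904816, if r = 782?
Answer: -1069292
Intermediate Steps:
j = -811716 (j = (-429 - 609)*782 = -1038*782 = -811716)
(j - 2162392) + 1904816 = (-811716 - 2162392) + 1904816 = -2974108 + 1904816 = -1069292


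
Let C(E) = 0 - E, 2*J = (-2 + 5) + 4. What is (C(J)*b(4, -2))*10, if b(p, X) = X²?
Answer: -140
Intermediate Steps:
J = 7/2 (J = ((-2 + 5) + 4)/2 = (3 + 4)/2 = (½)*7 = 7/2 ≈ 3.5000)
C(E) = -E
(C(J)*b(4, -2))*10 = (-1*7/2*(-2)²)*10 = -7/2*4*10 = -14*10 = -140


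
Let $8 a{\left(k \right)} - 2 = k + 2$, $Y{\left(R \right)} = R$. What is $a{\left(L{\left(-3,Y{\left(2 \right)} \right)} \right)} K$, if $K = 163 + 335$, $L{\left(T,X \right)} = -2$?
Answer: $\frac{249}{2} \approx 124.5$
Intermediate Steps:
$K = 498$
$a{\left(k \right)} = \frac{1}{2} + \frac{k}{8}$ ($a{\left(k \right)} = \frac{1}{4} + \frac{k + 2}{8} = \frac{1}{4} + \frac{2 + k}{8} = \frac{1}{4} + \left(\frac{1}{4} + \frac{k}{8}\right) = \frac{1}{2} + \frac{k}{8}$)
$a{\left(L{\left(-3,Y{\left(2 \right)} \right)} \right)} K = \left(\frac{1}{2} + \frac{1}{8} \left(-2\right)\right) 498 = \left(\frac{1}{2} - \frac{1}{4}\right) 498 = \frac{1}{4} \cdot 498 = \frac{249}{2}$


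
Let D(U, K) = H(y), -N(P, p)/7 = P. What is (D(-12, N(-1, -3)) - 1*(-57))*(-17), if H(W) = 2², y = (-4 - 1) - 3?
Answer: -1037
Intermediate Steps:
N(P, p) = -7*P
y = -8 (y = -5 - 3 = -8)
H(W) = 4
D(U, K) = 4
(D(-12, N(-1, -3)) - 1*(-57))*(-17) = (4 - 1*(-57))*(-17) = (4 + 57)*(-17) = 61*(-17) = -1037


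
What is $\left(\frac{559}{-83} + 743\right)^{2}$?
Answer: $\frac{3734432100}{6889} \approx 5.4209 \cdot 10^{5}$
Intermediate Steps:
$\left(\frac{559}{-83} + 743\right)^{2} = \left(559 \left(- \frac{1}{83}\right) + 743\right)^{2} = \left(- \frac{559}{83} + 743\right)^{2} = \left(\frac{61110}{83}\right)^{2} = \frac{3734432100}{6889}$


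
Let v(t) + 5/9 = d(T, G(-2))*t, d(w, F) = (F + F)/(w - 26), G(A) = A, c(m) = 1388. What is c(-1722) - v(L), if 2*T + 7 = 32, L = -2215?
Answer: 55211/27 ≈ 2044.9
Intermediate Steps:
T = 25/2 (T = -7/2 + (1/2)*32 = -7/2 + 16 = 25/2 ≈ 12.500)
d(w, F) = 2*F/(-26 + w) (d(w, F) = (2*F)/(-26 + w) = 2*F/(-26 + w))
v(t) = -5/9 + 8*t/27 (v(t) = -5/9 + (2*(-2)/(-26 + 25/2))*t = -5/9 + (2*(-2)/(-27/2))*t = -5/9 + (2*(-2)*(-2/27))*t = -5/9 + 8*t/27)
c(-1722) - v(L) = 1388 - (-5/9 + (8/27)*(-2215)) = 1388 - (-5/9 - 17720/27) = 1388 - 1*(-17735/27) = 1388 + 17735/27 = 55211/27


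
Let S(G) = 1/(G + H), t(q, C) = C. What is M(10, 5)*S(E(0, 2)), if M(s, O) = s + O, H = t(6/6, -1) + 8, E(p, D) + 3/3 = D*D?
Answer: 3/2 ≈ 1.5000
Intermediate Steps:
E(p, D) = -1 + D² (E(p, D) = -1 + D*D = -1 + D²)
H = 7 (H = -1 + 8 = 7)
M(s, O) = O + s
S(G) = 1/(7 + G) (S(G) = 1/(G + 7) = 1/(7 + G))
M(10, 5)*S(E(0, 2)) = (5 + 10)/(7 + (-1 + 2²)) = 15/(7 + (-1 + 4)) = 15/(7 + 3) = 15/10 = 15*(⅒) = 3/2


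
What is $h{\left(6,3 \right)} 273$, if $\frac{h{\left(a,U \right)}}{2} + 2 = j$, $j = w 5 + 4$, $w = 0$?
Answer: $1092$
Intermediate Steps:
$j = 4$ ($j = 0 \cdot 5 + 4 = 0 + 4 = 4$)
$h{\left(a,U \right)} = 4$ ($h{\left(a,U \right)} = -4 + 2 \cdot 4 = -4 + 8 = 4$)
$h{\left(6,3 \right)} 273 = 4 \cdot 273 = 1092$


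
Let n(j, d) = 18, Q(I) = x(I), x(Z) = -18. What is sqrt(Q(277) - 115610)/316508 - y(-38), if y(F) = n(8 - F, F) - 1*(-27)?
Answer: -45 + I*sqrt(28907)/158254 ≈ -45.0 + 0.0010744*I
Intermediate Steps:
Q(I) = -18
y(F) = 45 (y(F) = 18 - 1*(-27) = 18 + 27 = 45)
sqrt(Q(277) - 115610)/316508 - y(-38) = sqrt(-18 - 115610)/316508 - 1*45 = sqrt(-115628)*(1/316508) - 45 = (2*I*sqrt(28907))*(1/316508) - 45 = I*sqrt(28907)/158254 - 45 = -45 + I*sqrt(28907)/158254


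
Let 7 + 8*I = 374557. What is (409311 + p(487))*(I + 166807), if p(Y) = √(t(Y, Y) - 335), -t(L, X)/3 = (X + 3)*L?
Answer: 349757477433/4 + 4272515*I*√28649/4 ≈ 8.7439e+10 + 1.8079e+8*I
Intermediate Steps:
t(L, X) = -3*L*(3 + X) (t(L, X) = -3*(X + 3)*L = -3*(3 + X)*L = -3*L*(3 + X))
I = 187275/4 (I = -7/8 + (⅛)*374557 = -7/8 + 374557/8 = 187275/4 ≈ 46819.)
p(Y) = √(-335 - 3*Y*(3 + Y)) (p(Y) = √(-3*Y*(3 + Y) - 335) = √(-335 - 3*Y*(3 + Y)))
(409311 + p(487))*(I + 166807) = (409311 + √(-335 - 3*487*(3 + 487)))*(187275/4 + 166807) = (409311 + √(-335 - 3*487*490))*(854503/4) = (409311 + √(-335 - 715890))*(854503/4) = (409311 + √(-716225))*(854503/4) = (409311 + 5*I*√28649)*(854503/4) = 349757477433/4 + 4272515*I*√28649/4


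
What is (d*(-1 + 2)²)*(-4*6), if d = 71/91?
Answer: -1704/91 ≈ -18.725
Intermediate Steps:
d = 71/91 (d = 71*(1/91) = 71/91 ≈ 0.78022)
(d*(-1 + 2)²)*(-4*6) = (71*(-1 + 2)²/91)*(-4*6) = ((71/91)*1²)*(-24) = ((71/91)*1)*(-24) = (71/91)*(-24) = -1704/91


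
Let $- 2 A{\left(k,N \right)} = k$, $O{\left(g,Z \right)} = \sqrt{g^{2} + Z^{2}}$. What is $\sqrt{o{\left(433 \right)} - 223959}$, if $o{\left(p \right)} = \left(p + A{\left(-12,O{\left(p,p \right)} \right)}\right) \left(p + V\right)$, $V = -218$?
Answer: $i \sqrt{129574} \approx 359.96 i$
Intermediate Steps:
$O{\left(g,Z \right)} = \sqrt{Z^{2} + g^{2}}$
$A{\left(k,N \right)} = - \frac{k}{2}$
$o{\left(p \right)} = \left(-218 + p\right) \left(6 + p\right)$ ($o{\left(p \right)} = \left(p - -6\right) \left(p - 218\right) = \left(p + 6\right) \left(-218 + p\right) = \left(6 + p\right) \left(-218 + p\right) = \left(-218 + p\right) \left(6 + p\right)$)
$\sqrt{o{\left(433 \right)} - 223959} = \sqrt{\left(-1308 + 433^{2} - 91796\right) - 223959} = \sqrt{\left(-1308 + 187489 - 91796\right) - 223959} = \sqrt{94385 - 223959} = \sqrt{-129574} = i \sqrt{129574}$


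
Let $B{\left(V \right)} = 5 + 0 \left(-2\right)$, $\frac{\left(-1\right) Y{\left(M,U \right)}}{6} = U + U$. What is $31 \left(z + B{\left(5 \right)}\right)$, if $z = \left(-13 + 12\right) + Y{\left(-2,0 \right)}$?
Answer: $124$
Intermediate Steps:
$Y{\left(M,U \right)} = - 12 U$ ($Y{\left(M,U \right)} = - 6 \left(U + U\right) = - 6 \cdot 2 U = - 12 U$)
$B{\left(V \right)} = 5$ ($B{\left(V \right)} = 5 + 0 = 5$)
$z = -1$ ($z = \left(-13 + 12\right) - 0 = -1 + 0 = -1$)
$31 \left(z + B{\left(5 \right)}\right) = 31 \left(-1 + 5\right) = 31 \cdot 4 = 124$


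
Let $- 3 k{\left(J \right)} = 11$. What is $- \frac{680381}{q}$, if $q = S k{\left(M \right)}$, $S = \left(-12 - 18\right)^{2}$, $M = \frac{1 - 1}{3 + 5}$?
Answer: $\frac{680381}{3300} \approx 206.18$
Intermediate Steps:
$M = 0$ ($M = \frac{0}{8} = 0 \cdot \frac{1}{8} = 0$)
$k{\left(J \right)} = - \frac{11}{3}$ ($k{\left(J \right)} = \left(- \frac{1}{3}\right) 11 = - \frac{11}{3}$)
$S = 900$ ($S = \left(-30\right)^{2} = 900$)
$q = -3300$ ($q = 900 \left(- \frac{11}{3}\right) = -3300$)
$- \frac{680381}{q} = - \frac{680381}{-3300} = \left(-680381\right) \left(- \frac{1}{3300}\right) = \frac{680381}{3300}$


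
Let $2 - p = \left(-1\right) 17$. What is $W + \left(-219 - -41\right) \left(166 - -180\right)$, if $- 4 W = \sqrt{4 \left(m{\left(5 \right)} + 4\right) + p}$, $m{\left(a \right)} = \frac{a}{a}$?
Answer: $-61588 - \frac{\sqrt{39}}{4} \approx -61590.0$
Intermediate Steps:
$m{\left(a \right)} = 1$
$p = 19$ ($p = 2 - \left(-1\right) 17 = 2 - -17 = 2 + 17 = 19$)
$W = - \frac{\sqrt{39}}{4}$ ($W = - \frac{\sqrt{4 \left(1 + 4\right) + 19}}{4} = - \frac{\sqrt{4 \cdot 5 + 19}}{4} = - \frac{\sqrt{20 + 19}}{4} = - \frac{\sqrt{39}}{4} \approx -1.5612$)
$W + \left(-219 - -41\right) \left(166 - -180\right) = - \frac{\sqrt{39}}{4} + \left(-219 - -41\right) \left(166 - -180\right) = - \frac{\sqrt{39}}{4} + \left(-219 + 41\right) \left(166 + 180\right) = - \frac{\sqrt{39}}{4} - 61588 = -61588 - \frac{\sqrt{39}}{4}$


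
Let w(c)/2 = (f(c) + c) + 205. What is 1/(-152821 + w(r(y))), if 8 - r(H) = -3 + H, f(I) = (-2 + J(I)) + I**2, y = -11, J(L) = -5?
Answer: -1/151413 ≈ -6.6045e-6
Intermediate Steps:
f(I) = -7 + I**2 (f(I) = (-2 - 5) + I**2 = -7 + I**2)
r(H) = 11 - H (r(H) = 8 - (-3 + H) = 8 + (3 - H) = 11 - H)
w(c) = 396 + 2*c + 2*c**2 (w(c) = 2*(((-7 + c**2) + c) + 205) = 2*((-7 + c + c**2) + 205) = 2*(198 + c + c**2) = 396 + 2*c + 2*c**2)
1/(-152821 + w(r(y))) = 1/(-152821 + (396 + 2*(11 - 1*(-11)) + 2*(11 - 1*(-11))**2)) = 1/(-152821 + (396 + 2*(11 + 11) + 2*(11 + 11)**2)) = 1/(-152821 + (396 + 2*22 + 2*22**2)) = 1/(-152821 + (396 + 44 + 2*484)) = 1/(-152821 + (396 + 44 + 968)) = 1/(-152821 + 1408) = 1/(-151413) = -1/151413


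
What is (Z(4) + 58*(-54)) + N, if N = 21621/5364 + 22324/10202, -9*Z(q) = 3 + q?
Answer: -85548164531/27361764 ≈ -3126.6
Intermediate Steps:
Z(q) = -⅓ - q/9 (Z(q) = -(3 + q)/9 = -⅓ - q/9)
N = 56720563/9120588 (N = 21621*(1/5364) + 22324*(1/10202) = 7207/1788 + 11162/5101 = 56720563/9120588 ≈ 6.2190)
(Z(4) + 58*(-54)) + N = ((-⅓ - ⅑*4) + 58*(-54)) + 56720563/9120588 = ((-⅓ - 4/9) - 3132) + 56720563/9120588 = (-7/9 - 3132) + 56720563/9120588 = -28195/9 + 56720563/9120588 = -85548164531/27361764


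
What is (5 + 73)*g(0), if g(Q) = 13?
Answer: 1014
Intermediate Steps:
(5 + 73)*g(0) = (5 + 73)*13 = 78*13 = 1014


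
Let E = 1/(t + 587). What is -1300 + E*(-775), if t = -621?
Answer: -43425/34 ≈ -1277.2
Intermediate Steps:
E = -1/34 (E = 1/(-621 + 587) = 1/(-34) = -1/34 ≈ -0.029412)
-1300 + E*(-775) = -1300 - 1/34*(-775) = -1300 + 775/34 = -43425/34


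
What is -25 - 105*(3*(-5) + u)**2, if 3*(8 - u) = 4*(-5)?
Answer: -110/3 ≈ -36.667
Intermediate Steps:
u = 44/3 (u = 8 - 4*(-5)/3 = 8 - 1/3*(-20) = 8 + 20/3 = 44/3 ≈ 14.667)
-25 - 105*(3*(-5) + u)**2 = -25 - 105*(3*(-5) + 44/3)**2 = -25 - 105*(-15 + 44/3)**2 = -25 - 105*(-1/3)**2 = -25 - 105*1/9 = -25 - 35/3 = -110/3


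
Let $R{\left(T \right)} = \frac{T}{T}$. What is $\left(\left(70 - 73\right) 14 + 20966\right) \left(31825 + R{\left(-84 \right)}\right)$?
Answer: $665927224$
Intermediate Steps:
$R{\left(T \right)} = 1$
$\left(\left(70 - 73\right) 14 + 20966\right) \left(31825 + R{\left(-84 \right)}\right) = \left(\left(70 - 73\right) 14 + 20966\right) \left(31825 + 1\right) = \left(\left(-3\right) 14 + 20966\right) 31826 = \left(-42 + 20966\right) 31826 = 20924 \cdot 31826 = 665927224$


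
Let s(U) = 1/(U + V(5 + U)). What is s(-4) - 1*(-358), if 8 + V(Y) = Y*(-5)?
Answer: 6085/17 ≈ 357.94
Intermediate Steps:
V(Y) = -8 - 5*Y (V(Y) = -8 + Y*(-5) = -8 - 5*Y)
s(U) = 1/(-33 - 4*U) (s(U) = 1/(U + (-8 - 5*(5 + U))) = 1/(U + (-8 + (-25 - 5*U))) = 1/(U + (-33 - 5*U)) = 1/(-33 - 4*U))
s(-4) - 1*(-358) = -1/(33 + 4*(-4)) - 1*(-358) = -1/(33 - 16) + 358 = -1/17 + 358 = 6085/17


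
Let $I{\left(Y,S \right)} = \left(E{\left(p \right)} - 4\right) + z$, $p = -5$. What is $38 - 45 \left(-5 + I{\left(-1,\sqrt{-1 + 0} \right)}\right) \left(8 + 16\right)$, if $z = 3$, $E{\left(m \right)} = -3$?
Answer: $9758$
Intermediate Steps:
$I{\left(Y,S \right)} = -4$ ($I{\left(Y,S \right)} = \left(-3 - 4\right) + 3 = -7 + 3 = -4$)
$38 - 45 \left(-5 + I{\left(-1,\sqrt{-1 + 0} \right)}\right) \left(8 + 16\right) = 38 - 45 \left(-5 - 4\right) \left(8 + 16\right) = 38 - 45 \left(\left(-9\right) 24\right) = 38 - -9720 = 38 + 9720 = 9758$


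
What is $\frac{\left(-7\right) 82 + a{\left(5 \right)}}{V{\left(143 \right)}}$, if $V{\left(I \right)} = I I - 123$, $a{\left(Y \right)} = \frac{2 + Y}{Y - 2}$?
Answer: $- \frac{1715}{60978} \approx -0.028125$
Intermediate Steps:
$a{\left(Y \right)} = \frac{2 + Y}{-2 + Y}$
$V{\left(I \right)} = -123 + I^{2}$ ($V{\left(I \right)} = I^{2} - 123 = -123 + I^{2}$)
$\frac{\left(-7\right) 82 + a{\left(5 \right)}}{V{\left(143 \right)}} = \frac{\left(-7\right) 82 + \frac{2 + 5}{-2 + 5}}{-123 + 143^{2}} = \frac{-574 + \frac{1}{3} \cdot 7}{-123 + 20449} = \frac{-574 + \frac{1}{3} \cdot 7}{20326} = \left(-574 + \frac{7}{3}\right) \frac{1}{20326} = \left(- \frac{1715}{3}\right) \frac{1}{20326} = - \frac{1715}{60978}$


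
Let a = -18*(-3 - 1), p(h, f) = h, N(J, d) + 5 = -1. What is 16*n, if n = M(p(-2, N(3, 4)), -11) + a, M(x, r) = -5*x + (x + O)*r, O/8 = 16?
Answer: -20864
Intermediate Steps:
O = 128 (O = 8*16 = 128)
N(J, d) = -6 (N(J, d) = -5 - 1 = -6)
a = 72 (a = -18*(-4) = 72)
M(x, r) = -5*x + r*(128 + x) (M(x, r) = -5*x + (x + 128)*r = -5*x + (128 + x)*r = -5*x + r*(128 + x))
n = -1304 (n = (-5*(-2) + 128*(-11) - 11*(-2)) + 72 = (10 - 1408 + 22) + 72 = -1376 + 72 = -1304)
16*n = 16*(-1304) = -20864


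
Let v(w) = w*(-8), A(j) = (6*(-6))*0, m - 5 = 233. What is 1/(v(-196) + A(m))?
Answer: 1/1568 ≈ 0.00063775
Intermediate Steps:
m = 238 (m = 5 + 233 = 238)
A(j) = 0 (A(j) = -36*0 = 0)
v(w) = -8*w
1/(v(-196) + A(m)) = 1/(-8*(-196) + 0) = 1/(1568 + 0) = 1/1568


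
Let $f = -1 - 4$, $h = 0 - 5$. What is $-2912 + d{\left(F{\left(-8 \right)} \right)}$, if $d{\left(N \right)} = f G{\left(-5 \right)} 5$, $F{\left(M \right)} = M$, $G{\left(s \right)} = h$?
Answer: $-2787$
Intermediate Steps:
$h = -5$ ($h = 0 - 5 = -5$)
$G{\left(s \right)} = -5$
$f = -5$
$d{\left(N \right)} = 125$ ($d{\left(N \right)} = \left(-5\right) \left(-5\right) 5 = 25 \cdot 5 = 125$)
$-2912 + d{\left(F{\left(-8 \right)} \right)} = -2912 + 125 = -2787$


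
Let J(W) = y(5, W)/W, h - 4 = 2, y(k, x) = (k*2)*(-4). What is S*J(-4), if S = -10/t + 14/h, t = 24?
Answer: 115/6 ≈ 19.167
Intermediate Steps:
y(k, x) = -8*k (y(k, x) = (2*k)*(-4) = -8*k)
h = 6 (h = 4 + 2 = 6)
S = 23/12 (S = -10/24 + 14/6 = -10*1/24 + 14*(⅙) = -5/12 + 7/3 = 23/12 ≈ 1.9167)
J(W) = -40/W (J(W) = (-8*5)/W = -40/W)
S*J(-4) = 23*(-40/(-4))/12 = 23*(-40*(-¼))/12 = (23/12)*10 = 115/6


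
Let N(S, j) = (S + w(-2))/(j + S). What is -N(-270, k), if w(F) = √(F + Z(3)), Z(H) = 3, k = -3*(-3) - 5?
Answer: -269/266 ≈ -1.0113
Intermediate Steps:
k = 4 (k = 9 - 5 = 4)
w(F) = √(3 + F) (w(F) = √(F + 3) = √(3 + F))
N(S, j) = (1 + S)/(S + j) (N(S, j) = (S + √(3 - 2))/(j + S) = (S + √1)/(S + j) = (S + 1)/(S + j) = (1 + S)/(S + j))
-N(-270, k) = -(1 - 270)/(-270 + 4) = -(-269)/(-266) = -(-1)*(-269)/266 = -1*269/266 = -269/266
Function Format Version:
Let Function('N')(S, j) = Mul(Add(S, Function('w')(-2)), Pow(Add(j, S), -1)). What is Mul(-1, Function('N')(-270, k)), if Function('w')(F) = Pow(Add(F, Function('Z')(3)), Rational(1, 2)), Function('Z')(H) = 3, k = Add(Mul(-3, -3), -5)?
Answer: Rational(-269, 266) ≈ -1.0113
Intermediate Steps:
k = 4 (k = Add(9, -5) = 4)
Function('w')(F) = Pow(Add(3, F), Rational(1, 2)) (Function('w')(F) = Pow(Add(F, 3), Rational(1, 2)) = Pow(Add(3, F), Rational(1, 2)))
Function('N')(S, j) = Mul(Pow(Add(S, j), -1), Add(1, S)) (Function('N')(S, j) = Mul(Add(S, Pow(Add(3, -2), Rational(1, 2))), Pow(Add(j, S), -1)) = Mul(Add(S, Pow(1, Rational(1, 2))), Pow(Add(S, j), -1)) = Mul(Add(S, 1), Pow(Add(S, j), -1)) = Mul(Add(1, S), Pow(Add(S, j), -1)) = Mul(Pow(Add(S, j), -1), Add(1, S)))
Mul(-1, Function('N')(-270, k)) = Mul(-1, Mul(Pow(Add(-270, 4), -1), Add(1, -270))) = Mul(-1, Mul(Pow(-266, -1), -269)) = Mul(-1, Mul(Rational(-1, 266), -269)) = Mul(-1, Rational(269, 266)) = Rational(-269, 266)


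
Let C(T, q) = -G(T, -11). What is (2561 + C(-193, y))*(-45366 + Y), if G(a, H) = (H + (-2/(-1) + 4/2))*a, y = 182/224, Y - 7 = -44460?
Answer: -108680990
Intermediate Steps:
Y = -44453 (Y = 7 - 44460 = -44453)
y = 13/16 (y = 182*(1/224) = 13/16 ≈ 0.81250)
G(a, H) = a*(4 + H) (G(a, H) = (H + (-2*(-1) + 4*(½)))*a = (H + (2 + 2))*a = (H + 4)*a = (4 + H)*a = a*(4 + H))
C(T, q) = 7*T (C(T, q) = -T*(4 - 11) = -T*(-7) = -(-7)*T = 7*T)
(2561 + C(-193, y))*(-45366 + Y) = (2561 + 7*(-193))*(-45366 - 44453) = (2561 - 1351)*(-89819) = 1210*(-89819) = -108680990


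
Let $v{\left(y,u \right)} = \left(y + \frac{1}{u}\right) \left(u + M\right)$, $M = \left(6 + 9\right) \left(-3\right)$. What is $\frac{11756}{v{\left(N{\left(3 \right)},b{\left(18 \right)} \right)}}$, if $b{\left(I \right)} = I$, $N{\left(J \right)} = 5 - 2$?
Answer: $- \frac{23512}{165} \approx -142.5$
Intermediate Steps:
$N{\left(J \right)} = 3$ ($N{\left(J \right)} = 5 - 2 = 3$)
$M = -45$ ($M = 15 \left(-3\right) = -45$)
$v{\left(y,u \right)} = \left(-45 + u\right) \left(y + \frac{1}{u}\right)$ ($v{\left(y,u \right)} = \left(y + \frac{1}{u}\right) \left(u - 45\right) = \left(y + \frac{1}{u}\right) \left(-45 + u\right) = \left(-45 + u\right) \left(y + \frac{1}{u}\right)$)
$\frac{11756}{v{\left(N{\left(3 \right)},b{\left(18 \right)} \right)}} = \frac{11756}{1 - 135 - \frac{45}{18} + 18 \cdot 3} = \frac{11756}{1 - 135 - \frac{5}{2} + 54} = \frac{11756}{- \frac{165}{2}} = 11756 \left(- \frac{2}{165}\right) = - \frac{23512}{165}$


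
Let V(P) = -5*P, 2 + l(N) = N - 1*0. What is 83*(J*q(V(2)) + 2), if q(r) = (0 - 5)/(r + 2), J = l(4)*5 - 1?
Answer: 5063/8 ≈ 632.88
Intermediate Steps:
l(N) = -2 + N (l(N) = -2 + (N - 1*0) = -2 + (N + 0) = -2 + N)
J = 9 (J = (-2 + 4)*5 - 1 = 2*5 - 1 = 10 - 1 = 9)
q(r) = -5/(2 + r)
83*(J*q(V(2)) + 2) = 83*(9*(-5/(2 - 5*2)) + 2) = 83*(9*(-5/(2 - 10)) + 2) = 83*(9*(-5/(-8)) + 2) = 83*(9*(-5*(-⅛)) + 2) = 83*(9*(5/8) + 2) = 83*(45/8 + 2) = 83*(61/8) = 5063/8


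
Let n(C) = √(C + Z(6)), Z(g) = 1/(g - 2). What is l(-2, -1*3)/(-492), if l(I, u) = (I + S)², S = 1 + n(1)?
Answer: -3/656 + √5/492 ≈ -2.8317e-5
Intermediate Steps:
Z(g) = 1/(-2 + g)
n(C) = √(¼ + C) (n(C) = √(C + 1/(-2 + 6)) = √(C + 1/4) = √(C + ¼) = √(¼ + C))
S = 1 + √5/2 (S = 1 + √(1 + 4*1)/2 = 1 + √(1 + 4)/2 = 1 + √5/2 ≈ 2.1180)
l(I, u) = (1 + I + √5/2)² (l(I, u) = (I + (1 + √5/2))² = (1 + I + √5/2)²)
l(-2, -1*3)/(-492) = ((2 + √5 + 2*(-2))²/4)/(-492) = -(2 + √5 - 4)²/1968 = -(-2 + √5)²/1968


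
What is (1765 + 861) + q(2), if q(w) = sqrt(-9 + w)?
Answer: 2626 + I*sqrt(7) ≈ 2626.0 + 2.6458*I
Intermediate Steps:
(1765 + 861) + q(2) = (1765 + 861) + sqrt(-9 + 2) = 2626 + sqrt(-7) = 2626 + I*sqrt(7)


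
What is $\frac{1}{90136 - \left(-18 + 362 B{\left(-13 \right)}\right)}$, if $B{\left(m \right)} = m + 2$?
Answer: $\frac{1}{94136} \approx 1.0623 \cdot 10^{-5}$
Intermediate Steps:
$B{\left(m \right)} = 2 + m$
$\frac{1}{90136 - \left(-18 + 362 B{\left(-13 \right)}\right)} = \frac{1}{90136 - \left(-18 + 362 \left(2 - 13\right)\right)} = \frac{1}{90136 + \left(\left(-362\right) \left(-11\right) + 18\right)} = \frac{1}{90136 + \left(3982 + 18\right)} = \frac{1}{90136 + 4000} = \frac{1}{94136}$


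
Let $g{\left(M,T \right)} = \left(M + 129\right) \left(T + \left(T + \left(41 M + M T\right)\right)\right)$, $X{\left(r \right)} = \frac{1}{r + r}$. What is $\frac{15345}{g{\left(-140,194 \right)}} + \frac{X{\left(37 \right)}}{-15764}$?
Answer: $\frac{203410651}{4740802304} \approx 0.042906$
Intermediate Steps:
$X{\left(r \right)} = \frac{1}{2 r}$
$g{\left(M,T \right)} = \left(129 + M\right) \left(2 T + 41 M + M T\right)$ ($g{\left(M,T \right)} = \left(129 + M\right) \left(T + \left(T + 41 M + M T\right)\right) = \left(129 + M\right) \left(2 T + 41 M + M T\right)$)
$\frac{15345}{g{\left(-140,194 \right)}} + \frac{X{\left(37 \right)}}{-15764} = \frac{15345}{41 \left(-140\right)^{2} + 258 \cdot 194 + 5289 \left(-140\right) + 194 \left(-140\right)^{2} + 131 \left(-140\right) 194} + \frac{\frac{1}{2} \cdot \frac{1}{37}}{-15764} = \frac{15345}{41 \cdot 19600 + 50052 - 740460 + 194 \cdot 19600 - 3557960} + \frac{1}{2} \cdot \frac{1}{37} \left(- \frac{1}{15764}\right) = \frac{15345}{803600 + 50052 - 740460 + 3802400 - 3557960} + \frac{1}{74} \left(- \frac{1}{15764}\right) = \frac{15345}{357632} - \frac{1}{1166536} = 15345 \cdot \frac{1}{357632} - \frac{1}{1166536} = \frac{1395}{32512} - \frac{1}{1166536} = \frac{203410651}{4740802304}$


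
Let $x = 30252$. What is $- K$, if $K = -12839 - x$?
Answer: $43091$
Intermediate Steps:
$K = -43091$ ($K = -12839 - 30252 = -43091$)
$- K = \left(-1\right) \left(-43091\right) = 43091$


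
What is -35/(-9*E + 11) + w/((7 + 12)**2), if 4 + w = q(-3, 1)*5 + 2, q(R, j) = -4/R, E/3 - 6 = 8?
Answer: 43043/397461 ≈ 0.10829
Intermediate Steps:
E = 42 (E = 18 + 3*8 = 18 + 24 = 42)
w = 14/3 (w = -4 + (-4/(-3)*5 + 2) = -4 + (-4*(-1/3)*5 + 2) = -4 + ((4/3)*5 + 2) = -4 + (20/3 + 2) = -4 + 26/3 = 14/3 ≈ 4.6667)
-35/(-9*E + 11) + w/((7 + 12)**2) = -35/(-9*42 + 11) + 14/(3*((7 + 12)**2)) = -35/(-378 + 11) + 14/(3*(19**2)) = -35/(-367) + (14/3)/361 = -35*(-1/367) + (14/3)*(1/361) = 35/367 + 14/1083 = 43043/397461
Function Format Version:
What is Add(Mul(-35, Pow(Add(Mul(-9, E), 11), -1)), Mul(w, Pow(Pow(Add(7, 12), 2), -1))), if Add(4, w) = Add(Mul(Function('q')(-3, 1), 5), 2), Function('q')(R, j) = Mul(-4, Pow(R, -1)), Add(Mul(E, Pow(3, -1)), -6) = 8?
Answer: Rational(43043, 397461) ≈ 0.10829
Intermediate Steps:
E = 42 (E = Add(18, Mul(3, 8)) = Add(18, 24) = 42)
w = Rational(14, 3) (w = Add(-4, Add(Mul(Mul(-4, Pow(-3, -1)), 5), 2)) = Add(-4, Add(Mul(Mul(-4, Rational(-1, 3)), 5), 2)) = Add(-4, Add(Mul(Rational(4, 3), 5), 2)) = Add(-4, Add(Rational(20, 3), 2)) = Add(-4, Rational(26, 3)) = Rational(14, 3) ≈ 4.6667)
Add(Mul(-35, Pow(Add(Mul(-9, E), 11), -1)), Mul(w, Pow(Pow(Add(7, 12), 2), -1))) = Add(Mul(-35, Pow(Add(Mul(-9, 42), 11), -1)), Mul(Rational(14, 3), Pow(Pow(Add(7, 12), 2), -1))) = Add(Mul(-35, Pow(Add(-378, 11), -1)), Mul(Rational(14, 3), Pow(Pow(19, 2), -1))) = Add(Mul(-35, Pow(-367, -1)), Mul(Rational(14, 3), Pow(361, -1))) = Add(Mul(-35, Rational(-1, 367)), Mul(Rational(14, 3), Rational(1, 361))) = Add(Rational(35, 367), Rational(14, 1083)) = Rational(43043, 397461)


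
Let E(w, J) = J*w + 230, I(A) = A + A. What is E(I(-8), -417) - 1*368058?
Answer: -361156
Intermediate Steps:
I(A) = 2*A
E(w, J) = 230 + J*w
E(I(-8), -417) - 1*368058 = (230 - 834*(-8)) - 1*368058 = (230 - 417*(-16)) - 368058 = (230 + 6672) - 368058 = 6902 - 368058 = -361156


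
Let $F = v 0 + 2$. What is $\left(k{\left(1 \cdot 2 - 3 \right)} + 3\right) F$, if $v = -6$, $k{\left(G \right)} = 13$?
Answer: $32$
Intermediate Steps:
$F = 2$ ($F = \left(-6\right) 0 + 2 = 0 + 2 = 2$)
$\left(k{\left(1 \cdot 2 - 3 \right)} + 3\right) F = \left(13 + 3\right) 2 = 16 \cdot 2 = 32$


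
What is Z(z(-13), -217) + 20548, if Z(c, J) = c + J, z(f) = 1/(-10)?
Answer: 203309/10 ≈ 20331.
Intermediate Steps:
z(f) = -⅒
Z(c, J) = J + c
Z(z(-13), -217) + 20548 = (-217 - ⅒) + 20548 = -2171/10 + 20548 = 203309/10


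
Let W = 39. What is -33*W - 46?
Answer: -1333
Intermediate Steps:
-33*W - 46 = -33*39 - 46 = -1287 - 46 = -1333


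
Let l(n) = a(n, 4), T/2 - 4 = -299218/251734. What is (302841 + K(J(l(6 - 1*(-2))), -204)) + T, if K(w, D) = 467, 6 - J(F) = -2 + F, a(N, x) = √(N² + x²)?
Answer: 38177175754/125867 ≈ 3.0331e+5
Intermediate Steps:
T = 707718/125867 (T = 8 + 2*(-299218/251734) = 8 + 2*(-299218*1/251734) = 8 + 2*(-149609/125867) = 8 - 299218/125867 = 707718/125867 ≈ 5.6227)
l(n) = √(16 + n²) (l(n) = √(n² + 4²) = √(n² + 16) = √(16 + n²))
J(F) = 8 - F (J(F) = 6 - (-2 + F) = 6 + (2 - F) = 8 - F)
(302841 + K(J(l(6 - 1*(-2))), -204)) + T = (302841 + 467) + 707718/125867 = 303308 + 707718/125867 = 38177175754/125867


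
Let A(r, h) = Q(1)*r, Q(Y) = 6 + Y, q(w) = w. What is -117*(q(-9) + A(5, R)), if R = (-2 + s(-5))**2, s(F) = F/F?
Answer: -3042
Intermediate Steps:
s(F) = 1
R = 1 (R = (-2 + 1)**2 = (-1)**2 = 1)
A(r, h) = 7*r (A(r, h) = (6 + 1)*r = 7*r)
-117*(q(-9) + A(5, R)) = -117*(-9 + 7*5) = -117*(-9 + 35) = -117*26 = -3042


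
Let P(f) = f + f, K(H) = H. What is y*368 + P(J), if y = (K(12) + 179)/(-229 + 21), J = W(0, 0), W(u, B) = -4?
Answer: -4497/13 ≈ -345.92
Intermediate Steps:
J = -4
P(f) = 2*f
y = -191/208 (y = (12 + 179)/(-229 + 21) = 191/(-208) = 191*(-1/208) = -191/208 ≈ -0.91827)
y*368 + P(J) = -191/208*368 + 2*(-4) = -4393/13 - 8 = -4497/13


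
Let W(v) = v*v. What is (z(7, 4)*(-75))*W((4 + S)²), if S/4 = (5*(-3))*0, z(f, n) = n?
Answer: -76800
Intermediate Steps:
S = 0 (S = 4*((5*(-3))*0) = 4*(-15*0) = 4*0 = 0)
W(v) = v²
(z(7, 4)*(-75))*W((4 + S)²) = (4*(-75))*((4 + 0)²)² = -300*(4²)² = -300*16² = -300*256 = -76800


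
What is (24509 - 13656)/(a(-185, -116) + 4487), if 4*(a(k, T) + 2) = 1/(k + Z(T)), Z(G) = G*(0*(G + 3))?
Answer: 8031220/3318899 ≈ 2.4198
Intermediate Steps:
Z(G) = 0 (Z(G) = G*(0*(3 + G)) = G*0 = 0)
a(k, T) = -2 + 1/(4*k) (a(k, T) = -2 + 1/(4*(k + 0)) = -2 + 1/(4*k))
(24509 - 13656)/(a(-185, -116) + 4487) = (24509 - 13656)/((-2 + (¼)/(-185)) + 4487) = 10853/((-2 + (¼)*(-1/185)) + 4487) = 10853/((-2 - 1/740) + 4487) = 10853/(-1481/740 + 4487) = 10853/(3318899/740) = 10853*(740/3318899) = 8031220/3318899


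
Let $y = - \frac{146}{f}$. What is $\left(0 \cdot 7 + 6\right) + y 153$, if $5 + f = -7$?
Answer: $\frac{3735}{2} \approx 1867.5$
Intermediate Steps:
$f = -12$ ($f = -5 - 7 = -12$)
$y = \frac{73}{6}$ ($y = - \frac{146}{-12} = \left(-146\right) \left(- \frac{1}{12}\right) = \frac{73}{6} \approx 12.167$)
$\left(0 \cdot 7 + 6\right) + y 153 = \left(0 \cdot 7 + 6\right) + \frac{73}{6} \cdot 153 = \left(0 + 6\right) + \frac{3723}{2} = 6 + \frac{3723}{2} = \frac{3735}{2}$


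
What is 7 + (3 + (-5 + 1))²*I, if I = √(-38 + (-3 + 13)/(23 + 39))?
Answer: 7 + I*√36363/31 ≈ 7.0 + 6.1513*I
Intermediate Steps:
I = I*√36363/31 (I = √(-38 + 10/62) = √(-38 + 10*(1/62)) = √(-38 + 5/31) = √(-1173/31) = I*√36363/31 ≈ 6.1513*I)
7 + (3 + (-5 + 1))²*I = 7 + (3 + (-5 + 1))²*(I*√36363/31) = 7 + (3 - 4)²*(I*√36363/31) = 7 + (-1)²*(I*√36363/31) = 7 + 1*(I*√36363/31) = 7 + I*√36363/31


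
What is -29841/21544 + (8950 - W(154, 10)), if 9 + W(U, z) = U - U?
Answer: 192982855/21544 ≈ 8957.6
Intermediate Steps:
W(U, z) = -9 (W(U, z) = -9 + (U - U) = -9 + 0 = -9)
-29841/21544 + (8950 - W(154, 10)) = -29841/21544 + (8950 - 1*(-9)) = -29841*1/21544 + (8950 + 9) = -29841/21544 + 8959 = 192982855/21544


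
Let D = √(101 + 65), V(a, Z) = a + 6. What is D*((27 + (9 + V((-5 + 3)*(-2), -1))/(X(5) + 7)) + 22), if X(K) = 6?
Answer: 656*√166/13 ≈ 650.15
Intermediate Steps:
V(a, Z) = 6 + a
D = √166 ≈ 12.884
D*((27 + (9 + V((-5 + 3)*(-2), -1))/(X(5) + 7)) + 22) = √166*((27 + (9 + (6 + (-5 + 3)*(-2)))/(6 + 7)) + 22) = √166*((27 + (9 + (6 - 2*(-2)))/13) + 22) = √166*((27 + (9 + (6 + 4))*(1/13)) + 22) = √166*((27 + (9 + 10)*(1/13)) + 22) = √166*((27 + 19*(1/13)) + 22) = √166*((27 + 19/13) + 22) = √166*(370/13 + 22) = √166*(656/13) = 656*√166/13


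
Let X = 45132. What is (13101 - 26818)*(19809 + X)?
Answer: -890795697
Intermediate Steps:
(13101 - 26818)*(19809 + X) = (13101 - 26818)*(19809 + 45132) = -13717*64941 = -890795697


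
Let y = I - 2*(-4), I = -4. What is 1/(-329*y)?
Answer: -1/1316 ≈ -0.00075988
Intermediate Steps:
y = 4 (y = -4 - 2*(-4) = -4 + 8 = 4)
1/(-329*y) = 1/(-329*4) = 1/(-1316) = -1/1316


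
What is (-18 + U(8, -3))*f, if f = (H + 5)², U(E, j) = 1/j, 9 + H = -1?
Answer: -1375/3 ≈ -458.33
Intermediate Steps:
H = -10 (H = -9 - 1 = -10)
f = 25 (f = (-10 + 5)² = (-5)² = 25)
(-18 + U(8, -3))*f = (-18 + 1/(-3))*25 = (-18 - ⅓)*25 = -55/3*25 = -1375/3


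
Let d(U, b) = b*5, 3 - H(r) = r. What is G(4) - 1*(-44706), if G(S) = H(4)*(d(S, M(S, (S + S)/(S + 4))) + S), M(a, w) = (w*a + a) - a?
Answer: 44682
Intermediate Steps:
H(r) = 3 - r
M(a, w) = a*w (M(a, w) = (a*w + a) - a = (a + a*w) - a = a*w)
d(U, b) = 5*b
G(S) = -S - 10*S²/(4 + S) (G(S) = (3 - 1*4)*(5*(S*((S + S)/(S + 4))) + S) = (3 - 4)*(5*(S*((2*S)/(4 + S))) + S) = -(5*(S*(2*S/(4 + S))) + S) = -(5*(2*S²/(4 + S)) + S) = -(10*S²/(4 + S) + S) = -(S + 10*S²/(4 + S)) = -S - 10*S²/(4 + S))
G(4) - 1*(-44706) = 4*(-4 - 11*4)/(4 + 4) - 1*(-44706) = 4*(-4 - 44)/8 + 44706 = 4*(⅛)*(-48) + 44706 = -24 + 44706 = 44682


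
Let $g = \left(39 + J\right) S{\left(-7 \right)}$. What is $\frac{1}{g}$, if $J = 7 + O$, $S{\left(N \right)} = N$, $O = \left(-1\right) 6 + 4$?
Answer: $- \frac{1}{308} \approx -0.0032468$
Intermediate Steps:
$O = -2$ ($O = -6 + 4 = -2$)
$J = 5$ ($J = 7 - 2 = 5$)
$g = -308$ ($g = \left(39 + 5\right) \left(-7\right) = 44 \left(-7\right) = -308$)
$\frac{1}{g} = \frac{1}{-308} = - \frac{1}{308}$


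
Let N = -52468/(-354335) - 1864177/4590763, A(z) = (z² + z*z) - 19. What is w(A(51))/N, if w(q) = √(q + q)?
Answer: -1626668007605*√10366/419675004211 ≈ -394.63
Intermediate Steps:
A(z) = -19 + 2*z² (A(z) = (z² + z²) - 19 = 2*z² - 19 = -19 + 2*z²)
N = -419675004211/1626668007605 (N = -52468*(-1/354335) - 1864177*1/4590763 = 52468/354335 - 1864177/4590763 = -419675004211/1626668007605 ≈ -0.25800)
w(q) = √2*√q (w(q) = √(2*q) = √2*√q)
w(A(51))/N = (√2*√(-19 + 2*51²))/(-419675004211/1626668007605) = (√2*√(-19 + 2*2601))*(-1626668007605/419675004211) = (√2*√(-19 + 5202))*(-1626668007605/419675004211) = (√2*√5183)*(-1626668007605/419675004211) = √10366*(-1626668007605/419675004211) = -1626668007605*√10366/419675004211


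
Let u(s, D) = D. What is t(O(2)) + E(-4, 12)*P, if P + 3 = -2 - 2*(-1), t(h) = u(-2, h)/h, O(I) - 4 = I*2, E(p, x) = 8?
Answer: -23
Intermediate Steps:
O(I) = 4 + 2*I (O(I) = 4 + I*2 = 4 + 2*I)
t(h) = 1 (t(h) = h/h = 1)
P = -3 (P = -3 + (-2 - 2*(-1)) = -3 + (-2 + 2) = -3 + 0 = -3)
t(O(2)) + E(-4, 12)*P = 1 + 8*(-3) = 1 - 24 = -23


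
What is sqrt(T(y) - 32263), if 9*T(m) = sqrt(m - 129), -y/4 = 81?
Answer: sqrt(-290367 + I*sqrt(453))/3 ≈ 0.006583 + 179.62*I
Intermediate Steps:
y = -324 (y = -4*81 = -324)
T(m) = sqrt(-129 + m)/9 (T(m) = sqrt(m - 129)/9 = sqrt(-129 + m)/9)
sqrt(T(y) - 32263) = sqrt(sqrt(-129 - 324)/9 - 32263) = sqrt(sqrt(-453)/9 - 32263) = sqrt((I*sqrt(453))/9 - 32263) = sqrt(I*sqrt(453)/9 - 32263) = sqrt(-32263 + I*sqrt(453)/9)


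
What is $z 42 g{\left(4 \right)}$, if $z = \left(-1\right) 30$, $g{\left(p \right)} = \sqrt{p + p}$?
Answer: $- 2520 \sqrt{2} \approx -3563.8$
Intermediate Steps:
$g{\left(p \right)} = \sqrt{2} \sqrt{p}$ ($g{\left(p \right)} = \sqrt{2 p} = \sqrt{2} \sqrt{p}$)
$z = -30$
$z 42 g{\left(4 \right)} = \left(-30\right) 42 \sqrt{2} \sqrt{4} = - 1260 \sqrt{2} \cdot 2 = - 1260 \cdot 2 \sqrt{2} = - 2520 \sqrt{2}$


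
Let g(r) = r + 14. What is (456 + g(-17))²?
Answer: 205209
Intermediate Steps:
g(r) = 14 + r
(456 + g(-17))² = (456 + (14 - 17))² = (456 - 3)² = 453² = 205209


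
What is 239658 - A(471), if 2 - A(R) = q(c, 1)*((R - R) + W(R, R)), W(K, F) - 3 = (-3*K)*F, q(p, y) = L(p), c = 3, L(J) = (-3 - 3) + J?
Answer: 2236216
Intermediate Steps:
L(J) = -6 + J
q(p, y) = -6 + p
W(K, F) = 3 - 3*F*K (W(K, F) = 3 + (-3*K)*F = 3 - 3*F*K)
A(R) = 11 - 9*R² (A(R) = 2 - (-6 + 3)*((R - R) + (3 - 3*R*R)) = 2 - (-3)*(0 + (3 - 3*R²)) = 2 - (-3)*(3 - 3*R²) = 2 - (-9 + 9*R²) = 2 + (9 - 9*R²) = 11 - 9*R²)
239658 - A(471) = 239658 - (11 - 9*471²) = 239658 - (11 - 9*221841) = 239658 - (11 - 1996569) = 239658 - 1*(-1996558) = 239658 + 1996558 = 2236216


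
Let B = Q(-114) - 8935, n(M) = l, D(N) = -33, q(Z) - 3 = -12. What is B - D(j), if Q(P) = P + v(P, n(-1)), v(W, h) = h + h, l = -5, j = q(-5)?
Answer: -9026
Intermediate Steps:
q(Z) = -9 (q(Z) = 3 - 12 = -9)
j = -9
n(M) = -5
v(W, h) = 2*h
Q(P) = -10 + P (Q(P) = P + 2*(-5) = P - 10 = -10 + P)
B = -9059 (B = (-10 - 114) - 8935 = -124 - 8935 = -9059)
B - D(j) = -9059 - 1*(-33) = -9059 + 33 = -9026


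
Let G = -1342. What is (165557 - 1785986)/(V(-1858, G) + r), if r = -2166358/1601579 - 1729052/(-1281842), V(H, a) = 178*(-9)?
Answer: 1663347057428097111/1644433811692082 ≈ 1011.5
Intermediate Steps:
V(H, a) = -1602
r = -3857649164/1026485614259 (r = -2166358*1/1601579 - 1729052*(-1/1281842) = -2166358/1601579 + 864526/640921 = -3857649164/1026485614259 ≈ -0.0037581)
(165557 - 1785986)/(V(-1858, G) + r) = (165557 - 1785986)/(-1602 - 3857649164/1026485614259) = -1620429/(-1644433811692082/1026485614259) = -1620429*(-1026485614259/1644433811692082) = 1663347057428097111/1644433811692082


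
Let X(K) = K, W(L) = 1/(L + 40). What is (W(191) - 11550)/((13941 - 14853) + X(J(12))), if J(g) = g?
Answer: 2668049/207900 ≈ 12.833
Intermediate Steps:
W(L) = 1/(40 + L)
(W(191) - 11550)/((13941 - 14853) + X(J(12))) = (1/(40 + 191) - 11550)/((13941 - 14853) + 12) = (1/231 - 11550)/(-912 + 12) = (1/231 - 11550)/(-900) = -2668049/231*(-1/900) = 2668049/207900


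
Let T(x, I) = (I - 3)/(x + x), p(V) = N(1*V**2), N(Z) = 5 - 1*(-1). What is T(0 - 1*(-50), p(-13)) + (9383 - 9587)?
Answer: -20397/100 ≈ -203.97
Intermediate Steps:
N(Z) = 6 (N(Z) = 5 + 1 = 6)
p(V) = 6
T(x, I) = (-3 + I)/(2*x) (T(x, I) = (-3 + I)/((2*x)) = (-3 + I)*(1/(2*x)) = (-3 + I)/(2*x))
T(0 - 1*(-50), p(-13)) + (9383 - 9587) = (-3 + 6)/(2*(0 - 1*(-50))) + (9383 - 9587) = (1/2)*3/(0 + 50) - 204 = (1/2)*3/50 - 204 = (1/2)*(1/50)*3 - 204 = 3/100 - 204 = -20397/100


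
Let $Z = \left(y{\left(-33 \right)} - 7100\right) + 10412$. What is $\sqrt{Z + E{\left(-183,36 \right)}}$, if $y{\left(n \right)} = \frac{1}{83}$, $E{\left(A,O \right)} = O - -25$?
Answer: $\frac{2 \sqrt{5809170}}{83} \approx 58.078$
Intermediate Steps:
$E{\left(A,O \right)} = 25 + O$ ($E{\left(A,O \right)} = O + 25 = 25 + O$)
$y{\left(n \right)} = \frac{1}{83}$
$Z = \frac{274897}{83}$ ($Z = \left(\frac{1}{83} - 7100\right) + 10412 = - \frac{589299}{83} + 10412 = \frac{274897}{83} \approx 3312.0$)
$\sqrt{Z + E{\left(-183,36 \right)}} = \sqrt{\frac{274897}{83} + \left(25 + 36\right)} = \sqrt{\frac{274897}{83} + 61} = \sqrt{\frac{279960}{83}} = \frac{2 \sqrt{5809170}}{83}$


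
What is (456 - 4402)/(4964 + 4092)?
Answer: -1973/4528 ≈ -0.43573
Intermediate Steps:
(456 - 4402)/(4964 + 4092) = -3946/9056 = -3946*1/9056 = -1973/4528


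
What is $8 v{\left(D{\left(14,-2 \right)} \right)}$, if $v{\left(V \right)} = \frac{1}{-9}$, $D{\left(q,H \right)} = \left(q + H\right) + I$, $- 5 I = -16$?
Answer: $- \frac{8}{9} \approx -0.88889$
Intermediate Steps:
$I = \frac{16}{5}$ ($I = \left(- \frac{1}{5}\right) \left(-16\right) = \frac{16}{5} \approx 3.2$)
$D{\left(q,H \right)} = \frac{16}{5} + H + q$ ($D{\left(q,H \right)} = \left(q + H\right) + \frac{16}{5} = \left(H + q\right) + \frac{16}{5} = \frac{16}{5} + H + q$)
$v{\left(V \right)} = - \frac{1}{9}$
$8 v{\left(D{\left(14,-2 \right)} \right)} = 8 \left(- \frac{1}{9}\right) = - \frac{8}{9}$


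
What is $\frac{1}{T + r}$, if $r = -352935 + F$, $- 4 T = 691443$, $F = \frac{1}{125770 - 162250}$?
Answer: $- \frac{36480}{19181028961} \approx -1.9019 \cdot 10^{-6}$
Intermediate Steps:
$F = - \frac{1}{36480}$ ($F = \frac{1}{-36480} = - \frac{1}{36480} \approx -2.7412 \cdot 10^{-5}$)
$T = - \frac{691443}{4}$ ($T = \left(- \frac{1}{4}\right) 691443 = - \frac{691443}{4} \approx -1.7286 \cdot 10^{5}$)
$r = - \frac{12875068801}{36480}$ ($r = -352935 - \frac{1}{36480} = - \frac{12875068801}{36480} \approx -3.5294 \cdot 10^{5}$)
$\frac{1}{T + r} = \frac{1}{- \frac{691443}{4} - \frac{12875068801}{36480}} = \frac{1}{- \frac{19181028961}{36480}} = - \frac{36480}{19181028961}$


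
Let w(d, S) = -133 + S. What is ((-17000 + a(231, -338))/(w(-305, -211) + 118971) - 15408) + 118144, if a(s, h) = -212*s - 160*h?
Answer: 12187251580/118627 ≈ 1.0274e+5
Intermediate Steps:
((-17000 + a(231, -338))/(w(-305, -211) + 118971) - 15408) + 118144 = ((-17000 + (-212*231 - 160*(-338)))/((-133 - 211) + 118971) - 15408) + 118144 = ((-17000 + (-48972 + 54080))/(-344 + 118971) - 15408) + 118144 = ((-17000 + 5108)/118627 - 15408) + 118144 = (-11892*1/118627 - 15408) + 118144 = (-11892/118627 - 15408) + 118144 = -1827816708/118627 + 118144 = 12187251580/118627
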